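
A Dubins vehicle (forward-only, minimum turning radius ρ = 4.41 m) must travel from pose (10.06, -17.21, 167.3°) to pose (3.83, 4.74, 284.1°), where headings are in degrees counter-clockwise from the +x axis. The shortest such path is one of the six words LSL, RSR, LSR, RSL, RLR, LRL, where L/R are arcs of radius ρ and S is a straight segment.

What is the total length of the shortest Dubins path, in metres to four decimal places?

38.8781 m

Let ψ = atan2(Δy, Δx) = atan2(21.95, -6.23) = 105.8454° be the start→goal bearing.
Normalize: d = |goal − start| / ρ = 22.816998/4.41 = 5.173922, α = (θ_start − ψ) mod 360° = 61.4546° = 1.072586 rad, β = (θ_goal − ψ) mod 360° = 178.2546° = 3.111130 rad.
Common terms: sin α = 0.878439, cos α = 0.477854, sin β = 0.030458, cos β = -0.999536, cos(α−β) = -0.450878, d² = 26.769474. Work in radians in the unit-radius frame; every candidate has L = ρ·(t + p + q).
LSL: p² = 2 + d² − 2cos(α−β) + 2d(sin α − sin β) = 38.446008; p = √p² = 6.200484; φ = atan2(cos β − cos α, d + sin α − sin β) = -0.240584 rad; t = (φ − α) mod 2π = 4.970015 rad, q = (β − φ) mod 2π = 3.351715 rad → L = 4.41·(4.970015 + 6.200484 + 3.351715) = 4.41·14.522214 = 64.042965 m
RSR: p² = 2 + d² − 2cos(α−β) + 2d(sin β − sin α) = 20.896449; p = √p² = 4.571263; φ = atan2(cos α − cos β, d − sin α + sin β) = 0.329099 rad; t = (α − φ) mod 2π = 0.743486 rad, q = (φ − β) mod 2π = 3.501154 rad → L = 4.41·(0.743486 + 4.571263 + 3.501154) = 4.41·8.815904 = 38.878137 m
LSR: p² = d² − 2 + 2cos(α−β) + 2d(sin α + sin β) = 33.272841; p = √p² = 5.768262; φ = atan2(−cos α − cos β, d + sin α + sin β) − atan2(−2, p) = 0.419308 rad; t = (φ − α) mod 2π = 5.629908 rad, q = (φ − β) mod 2π = 3.591363 rad → L = 4.41·(5.629908 + 5.768262 + 3.591363) = 4.41·14.989532 = 66.103837 m
RSL: p² = d² − 2 + 2cos(α−β) − 2d(sin α + sin β) = 14.462596; p = √p² = 3.802972; φ = atan2(cos α + cos β, d − sin α − sin β) − atan2(2, p) = -0.605867 rad; t = (α − φ) mod 2π = 1.678453 rad, q = (β − φ) mod 2π = 3.716998 rad → L = 4.41·(1.678453 + 3.802972 + 3.716998) = 4.41·9.198423 = 40.565044 m
RLR: c = (6 − d² + 2cos(α−β) + 2d(sin α − sin β))/8 = -1.612056, |c| > 1 → infeasible
LRL: c = (6 − d² + 2cos(α−β) − 2d(sin α − sin β))/8 = -3.805751, |c| > 1 → infeasible
Shortest: RSR with L = 38.878137 m ≈ 38.8781 m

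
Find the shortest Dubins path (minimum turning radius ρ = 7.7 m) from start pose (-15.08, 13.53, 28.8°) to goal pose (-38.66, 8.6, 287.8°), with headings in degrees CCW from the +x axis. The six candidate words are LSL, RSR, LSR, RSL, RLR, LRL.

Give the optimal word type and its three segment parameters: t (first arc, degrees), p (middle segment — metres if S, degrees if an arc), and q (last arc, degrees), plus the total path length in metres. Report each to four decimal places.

LSL: t = 187.8334°, p = 15.6256 m, q = 71.1666°, L = 50.4327 m

Let ψ = atan2(Δy, Δx) = atan2(-4.93, -23.58) = -168.1910° be the start→goal bearing.
Normalize: d = |goal − start| / ρ = 24.089859/7.7 = 3.128553, α = (θ_start − ψ) mod 360° = 196.9910° = 3.438141 rad, β = (θ_goal − ψ) mod 360° = 95.9910° = 1.675358 rad.
Common terms: sin α = -0.292221, cos α = -0.956351, sin β = 0.994538, cos β = -0.104372, cos(α−β) = -0.190809, d² = 9.787844. Work in radians in the unit-radius frame; every candidate has L = ρ·(t + p + q).
LSL: p² = 2 + d² − 2cos(α−β) + 2d(sin α − sin β) = 4.118073; p = √p² = 2.029304; φ = atan2(cos β − cos α, d + sin α − sin β) = 0.433267 rad; t = (φ − α) mod 2π = 3.278311 rad, q = (β − φ) mod 2π = 1.242091 rad → L = 7.7·(3.278311 + 2.029304 + 1.242091) = 7.7·6.549706 = 50.432739 m
RSR: p² = 2 + d² − 2cos(α−β) + 2d(sin β − sin α) = 20.220852; p = √p² = 4.496760; φ = atan2(cos α − cos β, d − sin α + sin β) = -0.190617 rad; t = (α − φ) mod 2π = 3.628758 rad, q = (φ − β) mod 2π = 4.417210 rad → L = 7.7·(3.628758 + 4.496760 + 4.417210) = 7.7·12.542728 = 96.579006 m
LSR: p² = d² − 2 + 2cos(α−β) + 2d(sin α + sin β) = 11.800702; p = √p² = 3.435215; φ = atan2(−cos α − cos β, d + sin α + sin β) − atan2(−2, p) = 0.797353 rad; t = (φ − α) mod 2π = 3.642397 rad, q = (φ − β) mod 2π = 5.405180 rad → L = 7.7·(3.642397 + 3.435215 + 5.405180) = 7.7·12.482792 = 96.117501 m
RSL: p² = d² − 2 + 2cos(α−β) − 2d(sin α + sin β) = 3.011751; p = √p² = 1.735440; φ = atan2(cos α + cos β, d − sin α − sin β) − atan2(2, p) = -1.268253 rad; t = (α − φ) mod 2π = 4.706394 rad, q = (β − φ) mod 2π = 2.943612 rad → L = 7.7·(4.706394 + 1.735440 + 2.943612) = 7.7·9.385446 = 72.267935 m
RLR: c = (6 − d² + 2cos(α−β) + 2d(sin α − sin β))/8 = -1.527606, |c| > 1 → infeasible
LRL: c = (6 − d² + 2cos(α−β) − 2d(sin α − sin β))/8 = 0.485241; p = 2π − arccos c = 5.219028 rad; φ = atan2(cos β − cos α, d + sin α − sin β) = 0.433267 rad; t = (φ − α + p/2) mod 2π = 5.887825 rad, q = (β − α − t + p) mod 2π = 3.851605 rad → L = 7.7·(5.887825 + 5.219028 + 3.851605) = 7.7·14.958458 = 115.180126 m
Shortest: LSL with L = 50.432739 m ≈ 50.4327 m
Convert LSL to answer units (arcs ×180/π): t = 3.278311·180/π = 187.8334°, p = ρ·p = 7.7·2.029304 = 15.6256 m, q = 1.242091·180/π = 71.1666°, L = 50.4327 m.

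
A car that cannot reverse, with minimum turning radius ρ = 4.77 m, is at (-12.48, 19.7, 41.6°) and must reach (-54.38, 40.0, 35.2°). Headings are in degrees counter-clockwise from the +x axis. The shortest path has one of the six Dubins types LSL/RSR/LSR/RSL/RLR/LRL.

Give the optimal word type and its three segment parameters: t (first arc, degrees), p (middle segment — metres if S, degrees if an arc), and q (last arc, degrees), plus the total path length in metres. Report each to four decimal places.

Let ψ = atan2(Δy, Δx) = atan2(20.30, -41.90) = 154.1504° be the start→goal bearing.
Normalize: d = |goal − start| / ρ = 46.558565/4.77 = 9.760706, α = (θ_start − ψ) mod 360° = 247.4496° = 4.318810 rad, β = (θ_goal − ψ) mod 360° = 241.0496° = 4.207109 rad.
Common terms: sin α = -0.923542, cos α = -0.383496, sin β = -0.875039, cos β = -0.484053, cos(α−β) = 0.993768, d² = 95.271372. Work in radians in the unit-radius frame; every candidate has L = ρ·(t + p + q).
LSL: p² = 2 + d² − 2cos(α−β) + 2d(sin α − sin β) = 94.336979; p = √p² = 9.712723; φ = atan2(cos β − cos α, d + sin α − sin β) = -0.010353 rad; t = (φ − α) mod 2π = 1.954022 rad, q = (β − φ) mod 2π = 4.217462 rad → L = 4.77·(1.954022 + 9.712723 + 4.217462) = 4.77·15.884207 = 75.767666 m
RSR: p² = 2 + d² − 2cos(α−β) + 2d(sin β − sin α) = 96.230693; p = √p² = 9.809724; φ = atan2(cos α − cos β, d − sin α + sin β) = 0.010251 rad; t = (α − φ) mod 2π = 4.308559 rad, q = (φ − β) mod 2π = 2.086327 rad → L = 4.77·(4.308559 + 9.809724 + 2.086327) = 4.77·16.204611 = 77.295994 m
LSR: p² = d² − 2 + 2cos(α−β) + 2d(sin α + sin β) = 60.148063; p = √p² = 7.755518; φ = atan2(−cos α − cos β, d + sin α + sin β) − atan2(−2, p) = 0.360913 rad; t = (φ − α) mod 2π = 2.325289 rad, q = (φ − β) mod 2π = 2.436990 rad → L = 4.77·(2.325289 + 7.755518 + 2.436990) = 4.77·12.517797 = 59.709892 m
RSL: p² = d² − 2 + 2cos(α−β) − 2d(sin α + sin β) = 130.369753; p = √p² = 11.417957; φ = atan2(cos α + cos β, d − sin α − sin β) − atan2(2, p) = -0.248315 rad; t = (α − φ) mod 2π = 4.567125 rad, q = (β − φ) mod 2π = 4.455424 rad → L = 4.77·(4.567125 + 11.417957 + 4.455424) = 4.77·20.440507 = 97.501216 m
RLR: c = (6 − d² + 2cos(α−β) + 2d(sin α − sin β))/8 = -11.028837, |c| > 1 → infeasible
LRL: c = (6 − d² + 2cos(α−β) − 2d(sin α − sin β))/8 = -10.792122, |c| > 1 → infeasible
Shortest: LSR with L = 59.709892 m ≈ 59.7099 m
Convert LSR to answer units (arcs ×180/π): t = 2.325289·180/π = 133.2292°, p = ρ·p = 4.77·7.755518 = 36.9938 m, q = 2.436990·180/π = 139.6292°, L = 59.7099 m.

LSR: t = 133.2292°, p = 36.9938 m, q = 139.6292°, L = 59.7099 m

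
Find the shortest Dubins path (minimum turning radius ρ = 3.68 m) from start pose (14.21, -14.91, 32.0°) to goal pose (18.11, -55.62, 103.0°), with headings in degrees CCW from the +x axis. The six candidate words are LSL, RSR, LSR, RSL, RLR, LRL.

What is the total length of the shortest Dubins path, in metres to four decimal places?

55.7377 m

Let ψ = atan2(Δy, Δx) = atan2(-40.71, 3.90) = -84.5278° be the start→goal bearing.
Normalize: d = |goal − start| / ρ = 40.896382/3.68 = 11.113147, α = (θ_start − ψ) mod 360° = 116.5278° = 2.033794 rad, β = (θ_goal − ψ) mod 360° = 187.5278° = 3.272977 rad.
Common terms: sin α = 0.894718, cos α = -0.446632, sin β = -0.131007, cos β = -0.991381, cos(α−β) = 0.325568, d² = 123.502045. Work in radians in the unit-radius frame; every candidate has L = ρ·(t + p + q).
LSL: p² = 2 + d² − 2cos(α−β) + 2d(sin α − sin β) = 147.648973; p = √p² = 12.151089; φ = atan2(cos β − cos α, d + sin α − sin β) = -0.044846 rad; t = (φ − α) mod 2π = 4.204545 rad, q = (β − φ) mod 2π = 3.317824 rad → L = 3.68·(4.204545 + 12.151089 + 3.317824) = 3.68·19.673458 = 72.398327 m
RSR: p² = 2 + d² − 2cos(α−β) + 2d(sin β − sin α) = 102.052845; p = √p² = 10.102121; φ = atan2(cos α − cos β, d − sin α + sin β) = 0.053950 rad; t = (α − φ) mod 2π = 1.979843 rad, q = (φ − β) mod 2π = 3.064158 rad → L = 3.68·(1.979843 + 10.102121 + 3.064158) = 3.68·15.146122 = 55.737730 m
LSR: p² = d² − 2 + 2cos(α−β) + 2d(sin α + sin β) = 139.127643; p = √p² = 11.795238; φ = atan2(−cos α − cos β, d + sin α + sin β) − atan2(−2, p) = 0.288453 rad; t = (φ − α) mod 2π = 4.537845 rad, q = (φ − β) mod 2π = 3.298661 rad → L = 3.68·(4.537845 + 11.795238 + 3.298661) = 3.68·19.631744 = 72.244816 m
RSL: p² = d² − 2 + 2cos(α−β) − 2d(sin α + sin β) = 105.178720; p = √p² = 10.255668; φ = atan2(cos α + cos β, d − sin α − sin β) − atan2(2, p) = -0.330659 rad; t = (α − φ) mod 2π = 2.364453 rad, q = (β − φ) mod 2π = 3.603636 rad → L = 3.68·(2.364453 + 10.255668 + 3.603636) = 3.68·16.223757 = 59.703424 m
RLR: c = (6 − d² + 2cos(α−β) + 2d(sin α − sin β))/8 = -11.756606, |c| > 1 → infeasible
LRL: c = (6 − d² + 2cos(α−β) − 2d(sin α − sin β))/8 = -17.456122, |c| > 1 → infeasible
Shortest: RSR with L = 55.737730 m ≈ 55.7377 m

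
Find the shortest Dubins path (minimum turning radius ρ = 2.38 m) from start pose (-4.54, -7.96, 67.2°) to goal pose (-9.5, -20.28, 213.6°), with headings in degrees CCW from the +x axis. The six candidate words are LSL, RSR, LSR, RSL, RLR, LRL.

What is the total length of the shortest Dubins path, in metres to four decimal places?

21.5379 m

Let ψ = atan2(Δy, Δx) = atan2(-12.32, -4.96) = -111.9296° be the start→goal bearing.
Normalize: d = |goal − start| / ρ = 13.280964/2.38 = 5.580237, α = (θ_start − ψ) mod 360° = 179.1296° = 3.126401 rad, β = (θ_goal − ψ) mod 360° = 325.5296° = 5.681563 rad.
Common terms: sin α = 0.015191, cos α = -0.999885, sin β = -0.565981, cos β = 0.824419, cos(α−β) = -0.832921, d² = 31.139044. Work in radians in the unit-radius frame; every candidate has L = ρ·(t + p + q).
LSL: p² = 2 + d² − 2cos(α−β) + 2d(sin α − sin β) = 41.291036; p = √p² = 6.425810; φ = atan2(cos β − cos α, d + sin α − sin β) = 0.287862 rad; t = (φ − α) mod 2π = 3.444646 rad, q = (β − φ) mod 2π = 5.393702 rad → L = 2.38·(3.444646 + 6.425810 + 5.393702) = 2.38·15.264157 = 36.328695 m
RSR: p² = 2 + d² − 2cos(α−β) + 2d(sin β − sin α) = 28.318736; p = √p² = 5.321535; φ = atan2(cos α − cos β, d − sin α + sin β) = -0.349912 rad; t = (α − φ) mod 2π = 3.476313 rad, q = (φ − β) mod 2π = 0.251710 rad → L = 2.38·(3.476313 + 5.321535 + 0.251710) = 2.38·9.049558 = 21.537949 m
LSR: p² = d² − 2 + 2cos(α−β) + 2d(sin α + sin β) = 21.326128; p = √p² = 4.618022; φ = atan2(−cos α − cos β, d + sin α + sin β) − atan2(−2, p) = 0.443573 rad; t = (φ − α) mod 2π = 3.600357 rad, q = (φ − β) mod 2π = 1.045195 rad → L = 2.38·(3.600357 + 4.618022 + 1.045195) = 2.38·9.263575 = 22.047308 m
RSL: p² = d² − 2 + 2cos(α−β) − 2d(sin α + sin β) = 33.620274; p = √p² = 5.798299; φ = atan2(cos α + cos β, d − sin α − sin β) − atan2(2, p) = -0.360761 rad; t = (α − φ) mod 2π = 3.487163 rad, q = (β − φ) mod 2π = 6.042325 rad → L = 2.38·(3.487163 + 5.798299 + 6.042325) = 2.38·15.327786 = 36.480131 m
RLR: c = (6 − d² + 2cos(α−β) + 2d(sin α − sin β))/8 = -2.539842, |c| > 1 → infeasible
LRL: c = (6 − d² + 2cos(α−β) − 2d(sin α − sin β))/8 = -4.161380, |c| > 1 → infeasible
Shortest: RSR with L = 21.537949 m ≈ 21.5379 m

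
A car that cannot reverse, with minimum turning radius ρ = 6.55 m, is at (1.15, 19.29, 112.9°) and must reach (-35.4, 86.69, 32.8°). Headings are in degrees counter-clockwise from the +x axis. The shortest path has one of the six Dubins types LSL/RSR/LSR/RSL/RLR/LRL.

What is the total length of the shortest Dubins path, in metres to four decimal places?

80.2033 m

Let ψ = atan2(Δy, Δx) = atan2(67.40, -36.55) = 118.4703° be the start→goal bearing.
Normalize: d = |goal − start| / ρ = 76.672436/6.55 = 11.705715, α = (θ_start − ψ) mod 360° = 354.4297° = 6.185965 rad, β = (θ_goal − ψ) mod 360° = 274.3297° = 4.787956 rad.
Common terms: sin α = -0.097067, cos α = 0.995278, sin β = -0.997146, cos β = 0.075496, cos(α−β) = 0.171929, d² = 137.023775. Work in radians in the unit-radius frame; every candidate has L = ρ·(t + p + q).
LSL: p² = 2 + d² − 2cos(α−β) + 2d(sin α − sin β) = 159.752055; p = √p² = 12.639306; φ = atan2(cos β − cos α, d + sin α − sin β) = -0.072836 rad; t = (φ − α) mod 2π = 0.024384 rad, q = (β − φ) mod 2π = 4.860792 rad → L = 6.55·(0.024384 + 12.639306 + 4.860792) = 6.55·17.524483 = 114.785360 m
RSR: p² = 2 + d² − 2cos(α−β) + 2d(sin β − sin α) = 117.607779; p = √p² = 10.844712; φ = atan2(cos α − cos β, d − sin α + sin β) = 0.084916 rad; t = (α − φ) mod 2π = 6.101049 rad, q = (φ − β) mod 2π = 1.580145 rad → L = 6.55·(6.101049 + 10.844712 + 1.580145) = 6.55·18.525906 = 121.344685 m
LSR: p² = d² − 2 + 2cos(α−β) + 2d(sin α + sin β) = 109.750535; p = √p² = 10.476189; φ = atan2(−cos α − cos β, d + sin α + sin β) − atan2(−2, p) = 0.088073 rad; t = (φ − α) mod 2π = 0.185293 rad, q = (φ − β) mod 2π = 1.583302 rad → L = 6.55·(0.185293 + 10.476189 + 1.583302) = 6.55·12.244784 = 80.203333 m
RSL: p² = d² − 2 + 2cos(α−β) − 2d(sin α + sin β) = 160.984731; p = √p² = 12.687976; φ = atan2(cos α + cos β, d − sin α − sin β) − atan2(2, p) = -0.072883 rad; t = (α − φ) mod 2π = 6.258848 rad, q = (β − φ) mod 2π = 4.860839 rad → L = 6.55·(6.258848 + 12.687976 + 4.860839) = 6.55·23.807663 = 155.940193 m
RLR: c = (6 − d² + 2cos(α−β) + 2d(sin α − sin β))/8 = -13.700972, |c| > 1 → infeasible
LRL: c = (6 − d² + 2cos(α−β) − 2d(sin α − sin β))/8 = -18.969007, |c| > 1 → infeasible
Shortest: LSR with L = 80.203333 m ≈ 80.2033 m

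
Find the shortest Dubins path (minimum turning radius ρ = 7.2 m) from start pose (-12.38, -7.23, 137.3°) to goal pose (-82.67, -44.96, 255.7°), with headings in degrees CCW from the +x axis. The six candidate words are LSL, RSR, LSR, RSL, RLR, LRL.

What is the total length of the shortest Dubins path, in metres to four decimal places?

Let ψ = atan2(Δy, Δx) = atan2(-37.73, -70.29) = -151.7742° be the start→goal bearing.
Normalize: d = |goal − start| / ρ = 79.776168/7.2 = 11.080023, α = (θ_start − ψ) mod 360° = 289.0742° = 5.045296 rad, β = (θ_goal − ψ) mod 360° = 47.4742° = 0.828580 rad.
Common terms: sin α = -0.945096, cos α = 0.326792, sin β = 0.736973, cos β = 0.675923, cos(α−β) = -0.475624, d² = 122.766917. Work in radians in the unit-radius frame; every candidate has L = ρ·(t + p + q).
LSL: p² = 2 + d² − 2cos(α−β) + 2d(sin α − sin β) = 88.443440; p = √p² = 9.404437; φ = atan2(cos β − cos α, d + sin α − sin β) = 0.037133 rad; t = (φ − α) mod 2π = 1.275022 rad, q = (β − φ) mod 2π = 0.791448 rad → L = 7.2·(1.275022 + 9.404437 + 0.791448) = 7.2·11.470907 = 82.590531 m
RSR: p² = 2 + d² − 2cos(α−β) + 2d(sin β − sin α) = 162.992892; p = √p² = 12.766867; φ = atan2(cos α − cos β, d − sin α + sin β) = -0.027350 rad; t = (α − φ) mod 2π = 5.072646 rad, q = (φ − β) mod 2π = 5.427255 rad → L = 7.2·(5.072646 + 12.766867 + 5.427255) = 7.2·23.266768 = 167.520728 m
LSR: p² = d² − 2 + 2cos(α−β) + 2d(sin α + sin β) = 115.203634; p = √p² = 10.733296; φ = atan2(−cos α − cos β, d + sin α + sin β) − atan2(−2, p) = 0.092254 rad; t = (φ − α) mod 2π = 1.330143 rad, q = (φ − β) mod 2π = 5.546859 rad → L = 7.2·(1.330143 + 10.733296 + 5.546859) = 7.2·17.610297 = 126.794140 m
RSL: p² = d² − 2 + 2cos(α−β) − 2d(sin α + sin β) = 124.427705; p = √p² = 11.154717; φ = atan2(cos α + cos β, d − sin α − sin β) − atan2(2, p) = -0.088815 rad; t = (α − φ) mod 2π = 5.134111 rad, q = (β − φ) mod 2π = 0.917395 rad → L = 7.2·(5.134111 + 11.154717 + 0.917395) = 7.2·17.206223 = 123.884802 m
RLR: c = (6 − d² + 2cos(α−β) + 2d(sin α − sin β))/8 = -19.374111, |c| > 1 → infeasible
LRL: c = (6 − d² + 2cos(α−β) − 2d(sin α − sin β))/8 = -10.055430, |c| > 1 → infeasible
Shortest: LSL with L = 82.590531 m ≈ 82.5905 m

82.5905 m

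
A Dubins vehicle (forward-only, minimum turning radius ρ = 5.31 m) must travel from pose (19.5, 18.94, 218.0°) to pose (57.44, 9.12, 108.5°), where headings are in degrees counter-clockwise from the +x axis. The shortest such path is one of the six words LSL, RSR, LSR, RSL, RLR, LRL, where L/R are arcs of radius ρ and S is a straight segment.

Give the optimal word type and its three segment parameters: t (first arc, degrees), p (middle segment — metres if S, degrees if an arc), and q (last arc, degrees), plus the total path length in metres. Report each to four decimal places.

LSL: t = 128.1245°, p = 30.5260 m, q = 122.3755°, L = 53.7416 m

Let ψ = atan2(Δy, Δx) = atan2(-9.82, 37.94) = -14.5114° be the start→goal bearing.
Normalize: d = |goal − start| / ρ = 39.190254/5.31 = 7.380462, α = (θ_start − ψ) mod 360° = 232.5114° = 4.058089 rad, β = (θ_goal − ψ) mod 360° = 123.0114° = 2.146954 rad.
Common terms: sin α = -0.793474, cos α = -0.608604, sin β = 0.838562, cos β = -0.544806, cos(α−β) = -0.333807, d² = 54.471221. Work in radians in the unit-radius frame; every candidate has L = ρ·(t + p + q).
LSL: p² = 2 + d² − 2cos(α−β) + 2d(sin α − sin β) = 33.048466; p = √p² = 5.748780; φ = atan2(cos β − cos α, d + sin α − sin β) = 0.011098 rad; t = (φ − α) mod 2π = 2.236194 rad, q = (β − φ) mod 2π = 2.135856 rad → L = 5.31·(2.236194 + 5.748780 + 2.135856) = 5.31·10.120829 = 53.741604 m
RSR: p² = 2 + d² − 2cos(α−β) + 2d(sin β − sin α) = 81.229204; p = √p² = 9.012725; φ = atan2(cos α − cos β, d − sin α + sin β) = -0.007079 rad; t = (α − φ) mod 2π = 4.065168 rad, q = (φ − β) mod 2π = 4.129153 rad → L = 5.31·(4.065168 + 9.012725 + 4.129153) = 5.31·17.207045 = 91.369411 m
LSR: p² = d² − 2 + 2cos(α−β) + 2d(sin α + sin β) = 52.469146; p = √p² = 7.243559; φ = atan2(−cos α − cos β, d + sin α + sin β) − atan2(−2, p) = 0.423494 rad; t = (φ − α) mod 2π = 2.648590 rad, q = (φ − β) mod 2π = 4.559725 rad → L = 5.31·(2.648590 + 7.243559 + 4.559725) = 5.31·14.451874 = 76.739451 m
RSL: p² = d² − 2 + 2cos(α−β) − 2d(sin α + sin β) = 51.138069; p = √p² = 7.151089; φ = atan2(cos α + cos β, d − sin α − sin β) − atan2(2, p) = -0.428672 rad; t = (α − φ) mod 2π = 4.486762 rad, q = (β − φ) mod 2π = 2.575626 rad → L = 5.31·(4.486762 + 7.151089 + 2.575626) = 5.31·14.213476 = 75.473558 m
RLR: c = (6 − d² + 2cos(α−β) + 2d(sin α − sin β))/8 = -9.153650, |c| > 1 → infeasible
LRL: c = (6 − d² + 2cos(α−β) − 2d(sin α − sin β))/8 = -3.131058, |c| > 1 → infeasible
Shortest: LSL with L = 53.741604 m ≈ 53.7416 m
Convert LSL to answer units (arcs ×180/π): t = 2.236194·180/π = 128.1245°, p = ρ·p = 5.31·5.748780 = 30.5260 m, q = 2.135856·180/π = 122.3755°, L = 53.7416 m.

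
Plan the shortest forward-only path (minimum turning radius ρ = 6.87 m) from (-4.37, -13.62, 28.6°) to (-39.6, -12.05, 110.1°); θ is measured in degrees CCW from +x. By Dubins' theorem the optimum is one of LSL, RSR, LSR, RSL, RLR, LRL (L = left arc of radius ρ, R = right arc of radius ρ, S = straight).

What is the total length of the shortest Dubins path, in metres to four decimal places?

57.0292 m

Let ψ = atan2(Δy, Δx) = atan2(1.57, -35.23) = 177.4483° be the start→goal bearing.
Normalize: d = |goal − start| / ρ = 35.264966/6.87 = 5.133183, α = (θ_start − ψ) mod 360° = 211.1517° = 3.685292 rad, β = (θ_goal − ψ) mod 360° = 292.6517° = 5.107735 rad.
Common terms: sin α = -0.517305, cos α = -0.855801, sin β = -0.922863, cos β = 0.385128, cos(α−β) = 0.147809, d² = 26.349565. Work in radians in the unit-radius frame; every candidate has L = ρ·(t + p + q).
LSL: p² = 2 + d² − 2cos(α−β) + 2d(sin α − sin β) = 32.217556; p = √p² = 5.676051; φ = atan2(cos β − cos α, d + sin α − sin β) = 0.220406 rad; t = (φ − α) mod 2π = 2.818299 rad, q = (β − φ) mod 2π = 4.887329 rad → L = 6.87·(2.818299 + 5.676051 + 4.887329) = 6.87·13.381680 = 91.932140 m
RSR: p² = 2 + d² − 2cos(α−β) + 2d(sin β − sin α) = 23.890337; p = √p² = 4.887774; φ = atan2(cos α − cos β, d − sin α + sin β) = -0.256694 rad; t = (α − φ) mod 2π = 3.941986 rad, q = (φ − β) mod 2π = 0.918756 rad → L = 6.87·(3.941986 + 4.887774 + 0.918756) = 6.87·9.748516 = 66.972307 m
LSR: p² = d² − 2 + 2cos(α−β) + 2d(sin α + sin β) = 9.859888; p = √p² = 3.140046; φ = atan2(−cos α − cos β, d + sin α + sin β) − atan2(−2, p) = 0.693901 rad; t = (φ − α) mod 2π = 3.291795 rad, q = (φ − β) mod 2π = 1.869351 rad → L = 6.87·(3.291795 + 3.140046 + 1.869351) = 6.87·8.301192 = 57.029186 m
RSL: p² = d² − 2 + 2cos(α−β) − 2d(sin α + sin β) = 39.430480; p = √p² = 6.279369; φ = atan2(cos α + cos β, d − sin α − sin β) − atan2(2, p) = -0.379826 rad; t = (α − φ) mod 2π = 4.065118 rad, q = (β − φ) mod 2π = 5.487561 rad → L = 6.87·(4.065118 + 6.279369 + 5.487561) = 6.87·15.832048 = 108.766170 m
RLR: c = (6 − d² + 2cos(α−β) + 2d(sin α − sin β))/8 = -1.986292, |c| > 1 → infeasible
LRL: c = (6 − d² + 2cos(α−β) − 2d(sin α − sin β))/8 = -3.027194, |c| > 1 → infeasible
Shortest: LSR with L = 57.029186 m ≈ 57.0292 m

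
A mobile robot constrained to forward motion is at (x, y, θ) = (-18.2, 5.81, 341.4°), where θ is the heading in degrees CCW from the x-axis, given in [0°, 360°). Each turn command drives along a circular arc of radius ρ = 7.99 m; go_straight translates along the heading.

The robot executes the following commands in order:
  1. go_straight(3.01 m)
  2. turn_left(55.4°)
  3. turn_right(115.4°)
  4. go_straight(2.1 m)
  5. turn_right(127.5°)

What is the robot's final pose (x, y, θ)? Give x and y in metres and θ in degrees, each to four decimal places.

set_pose: (x, y, θ) = (-18.2000, 5.8100, 341.4000°), ρ = 7.99
go_straight(3.01): x += 3.01·cos θ, y += 3.01·sin θ → (-15.3472, 4.8499, 341.4000°)
turn_left(55.4°): centre at ρ to the left, rotate +55.4° → (-8.0125, 6.0248, 396.8000° ≡ 36.8000°)
turn_right(115.4°): centre at ρ to the right, rotate −115.4° → (4.6060, 1.2062, -78.6000° ≡ 281.4000°)
go_straight(2.1): x += 2.1·cos θ, y += 2.1·sin θ → (5.0211, -0.8524, 281.4000°)
turn_right(127.5°): centre at ρ to the right, rotate −127.5° → (-6.3264, -9.6069, 153.9000°)

(-6.3264, -9.6069, 153.9000°)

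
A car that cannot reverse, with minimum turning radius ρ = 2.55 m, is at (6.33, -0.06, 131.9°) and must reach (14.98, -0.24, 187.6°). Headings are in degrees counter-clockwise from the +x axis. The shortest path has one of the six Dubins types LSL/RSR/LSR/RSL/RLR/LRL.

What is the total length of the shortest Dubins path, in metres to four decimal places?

Let ψ = atan2(Δy, Δx) = atan2(-0.18, 8.65) = -1.1921° be the start→goal bearing.
Normalize: d = |goal − start| / ρ = 8.651873/2.55 = 3.392891, α = (θ_start − ψ) mod 360° = 133.0921° = 2.322896 rad, β = (θ_goal − ψ) mod 360° = 188.7921° = 3.295044 rad.
Common terms: sin α = 0.730256, cos α = -0.683173, sin β = -0.152850, cos β = -0.988249, cos(α−β) = 0.563526, d² = 11.511711. Work in radians in the unit-radius frame; every candidate has L = ρ·(t + p + q).
LSL: p² = 2 + d² − 2cos(α−β) + 2d(sin α − sin β) = 18.377225; p = √p² = 4.286867; φ = atan2(cos β − cos α, d + sin α − sin β) = -0.071226 rad; t = (φ − α) mod 2π = 3.889064 rad, q = (β − φ) mod 2π = 3.366269 rad → L = 2.55·(3.889064 + 4.286867 + 3.366269) = 2.55·11.542200 = 29.432611 m
RSR: p² = 2 + d² − 2cos(α−β) + 2d(sin β − sin α) = 6.392093; p = √p² = 2.528259; φ = atan2(cos α − cos β, d − sin α + sin β) = 0.120961 rad; t = (α − φ) mod 2π = 2.201934 rad, q = (φ − β) mod 2π = 3.109103 rad → L = 2.55·(2.201934 + 2.528259 + 3.109103) = 2.55·7.839296 = 19.990204 m
LSR: p² = d² − 2 + 2cos(α−β) + 2d(sin α + sin β) = 14.556919; p = √p² = 3.815353; φ = atan2(−cos α − cos β, d + sin α + sin β) − atan2(−2, p) = 0.881280 rad; t = (φ − α) mod 2π = 4.841570 rad, q = (φ − β) mod 2π = 3.869422 rad → L = 2.55·(4.841570 + 3.815353 + 3.869422) = 2.55·12.526345 = 31.942179 m
RSL: p² = d² − 2 + 2cos(α−β) − 2d(sin α + sin β) = 6.720607; p = √p² = 2.592413; φ = atan2(cos α + cos β, d − sin α − sin β) − atan2(2, p) = -1.192848 rad; t = (α − φ) mod 2π = 3.515744 rad, q = (β − φ) mod 2π = 4.487892 rad → L = 2.55·(3.515744 + 2.592413 + 4.487892) = 2.55·10.596050 = 27.019926 m
RLR: c = (6 − d² + 2cos(α−β) + 2d(sin α − sin β))/8 = 0.200988; p = 2π − arccos c = 4.914756 rad; φ = atan2(cos α − cos β, d − sin α + sin β) = 0.120961 rad; t = (α − φ + p/2) mod 2π = 4.659312 rad, q = (α − β − t + p) mod 2π = 5.566481 rad → L = 2.55·(4.659312 + 4.914756 + 5.566481) = 2.55·15.140548 = 38.608399 m
LRL: c = (6 − d² + 2cos(α−β) − 2d(sin α − sin β))/8 = -1.297153, |c| > 1 → infeasible
Shortest: RSR with L = 19.990204 m ≈ 19.9902 m

19.9902 m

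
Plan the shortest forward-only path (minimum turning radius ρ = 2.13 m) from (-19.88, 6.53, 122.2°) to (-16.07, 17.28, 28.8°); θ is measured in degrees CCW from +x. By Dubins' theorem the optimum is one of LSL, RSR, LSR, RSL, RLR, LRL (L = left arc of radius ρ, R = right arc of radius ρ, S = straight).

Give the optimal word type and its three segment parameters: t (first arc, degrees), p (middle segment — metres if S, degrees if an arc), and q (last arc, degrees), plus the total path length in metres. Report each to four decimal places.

Let ψ = atan2(Δy, Δx) = atan2(10.75, 3.81) = 70.4847° be the start→goal bearing.
Normalize: d = |goal − start| / ρ = 11.405201/2.13 = 5.354554, α = (θ_start − ψ) mod 360° = 51.7153° = 0.902602 rad, β = (θ_goal − ψ) mod 360° = 318.3153° = 5.555650 rad.
Common terms: sin α = 0.784942, cos α = 0.619570, sin β = -0.665031, cos β = 0.746815, cos(α−β) = -0.059306, d² = 28.671251. Work in radians in the unit-radius frame; every candidate has L = ρ·(t + p + q).
LSL: p² = 2 + d² − 2cos(α−β) + 2d(sin α − sin β) = 46.317781; p = √p² = 6.805717; φ = atan2(cos β − cos α, d + sin α − sin β) = 0.018698 rad; t = (φ − α) mod 2π = 5.399281 rad, q = (β − φ) mod 2π = 5.536952 rad → L = 2.13·(5.399281 + 6.805717 + 5.536952) = 2.13·17.741950 = 37.790353 m
RSR: p² = 2 + d² − 2cos(α−β) + 2d(sin β − sin α) = 15.261947; p = √p² = 3.906654; φ = atan2(cos α − cos β, d − sin α + sin β) = -0.032577 rad; t = (α − φ) mod 2π = 0.935179 rad, q = (φ − β) mod 2π = 0.694958 rad → L = 2.13·(0.935179 + 3.906654 + 0.694958) = 2.13·5.536792 = 11.793366 m
LSR: p² = d² − 2 + 2cos(α−β) + 2d(sin α + sin β) = 27.836771; p = √p² = 5.276056; φ = atan2(−cos α − cos β, d + sin α + sin β) − atan2(−2, p) = 0.117740 rad; t = (φ − α) mod 2π = 5.498323 rad, q = (φ − β) mod 2π = 0.845276 rad → L = 2.13·(5.498323 + 5.276056 + 0.845276) = 2.13·11.619655 = 24.749866 m
RSL: p² = d² − 2 + 2cos(α−β) − 2d(sin α + sin β) = 25.268507; p = √p² = 5.026779; φ = atan2(cos α + cos β, d − sin α − sin β) − atan2(2, p) = -0.123338 rad; t = (α − φ) mod 2π = 1.025940 rad, q = (β − φ) mod 2π = 5.678988 rad → L = 2.13·(1.025940 + 5.026779 + 5.678988) = 2.13·11.731706 = 24.988534 m
RLR: c = (6 − d² + 2cos(α−β) + 2d(sin α − sin β))/8 = -0.907743; p = 2π − arccos c = 3.574515 rad; φ = atan2(cos α − cos β, d − sin α + sin β) = -0.032577 rad; t = (α − φ + p/2) mod 2π = 2.722437 rad, q = (α − β − t + p) mod 2π = 2.482216 rad → L = 2.13·(2.722437 + 3.574515 + 2.482216) = 2.13·8.779169 = 18.699629 m
LRL: c = (6 − d² + 2cos(α−β) − 2d(sin α − sin β))/8 = -4.789723, |c| > 1 → infeasible
Shortest: RSR with L = 11.793366 m ≈ 11.7934 m
Convert RSR to answer units (arcs ×180/π): t = 0.935179·180/π = 53.5818°, p = ρ·p = 2.13·3.906654 = 8.3212 m, q = 0.694958·180/π = 39.8182°, L = 11.7934 m.

RSR: t = 53.5818°, p = 8.3212 m, q = 39.8182°, L = 11.7934 m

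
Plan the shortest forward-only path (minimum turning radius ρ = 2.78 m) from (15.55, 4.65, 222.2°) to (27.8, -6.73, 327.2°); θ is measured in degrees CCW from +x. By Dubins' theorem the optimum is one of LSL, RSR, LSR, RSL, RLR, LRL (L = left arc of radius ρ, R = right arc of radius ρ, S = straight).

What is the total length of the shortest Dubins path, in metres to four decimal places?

Let ψ = atan2(Δy, Δx) = atan2(-11.38, 12.25) = -42.8915° be the start→goal bearing.
Normalize: d = |goal − start| / ρ = 16.720254/2.78 = 6.014480, α = (θ_start − ψ) mod 360° = 265.0915° = 4.626719 rad, β = (θ_goal − ψ) mod 360° = 10.0915° = 0.176129 rad.
Common terms: sin α = -0.996333, cos α = -0.085565, sin β = 0.175220, cos β = 0.984529, cos(α−β) = -0.258819, d² = 36.173969. Work in radians in the unit-radius frame; every candidate has L = ρ·(t + p + q).
LSL: p² = 2 + d² − 2cos(α−β) + 2d(sin α − sin β) = 24.599049; p = √p² = 4.959743; φ = atan2(cos β − cos α, d + sin α − sin β) = 0.217466 rad; t = (φ − α) mod 2π = 1.873933 rad, q = (β − φ) mod 2π = 6.241848 rad → L = 2.78·(1.873933 + 4.959743 + 6.241848) = 2.78·13.075524 = 36.349956 m
RSR: p² = 2 + d² − 2cos(α−β) + 2d(sin β − sin α) = 52.784165; p = √p² = 7.265271; φ = atan2(cos α − cos β, d − sin α + sin β) = -0.147827 rad; t = (α − φ) mod 2π = 4.774546 rad, q = (φ − β) mod 2π = 5.959229 rad → L = 2.78·(4.774546 + 7.265271 + 5.959229) = 2.78·17.999046 = 50.037348 m
LSR: p² = d² − 2 + 2cos(α−β) + 2d(sin α + sin β) = 23.779200; p = √p² = 4.876392; φ = atan2(−cos α − cos β, d + sin α + sin β) − atan2(−2, p) = 0.217816 rad; t = (φ − α) mod 2π = 1.874283 rad, q = (φ − β) mod 2π = 0.041687 rad → L = 2.78·(1.874283 + 4.876392 + 0.041687) = 2.78·6.792362 = 18.882767 m
RSL: p² = d² − 2 + 2cos(α−β) − 2d(sin α + sin β) = 43.533461; p = √p² = 6.597989; φ = atan2(cos α + cos β, d − sin α − sin β) − atan2(2, p) = -0.163557 rad; t = (α − φ) mod 2π = 4.790276 rad, q = (β − φ) mod 2π = 0.339687 rad → L = 2.78·(4.790276 + 6.597989 + 0.339687) = 2.78·11.727952 = 32.603706 m
RLR: c = (6 − d² + 2cos(α−β) + 2d(sin α − sin β))/8 = -5.598021, |c| > 1 → infeasible
LRL: c = (6 − d² + 2cos(α−β) − 2d(sin α − sin β))/8 = -2.074881, |c| > 1 → infeasible
Shortest: LSR with L = 18.882767 m ≈ 18.8828 m

18.8828 m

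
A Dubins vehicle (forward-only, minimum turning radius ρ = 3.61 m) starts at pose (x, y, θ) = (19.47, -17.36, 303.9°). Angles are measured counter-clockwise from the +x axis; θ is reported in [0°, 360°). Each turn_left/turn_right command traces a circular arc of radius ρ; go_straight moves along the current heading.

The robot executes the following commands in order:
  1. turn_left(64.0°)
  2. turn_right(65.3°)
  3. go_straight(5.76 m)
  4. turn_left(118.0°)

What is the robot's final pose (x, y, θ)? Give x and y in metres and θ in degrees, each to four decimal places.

set_pose: (x, y, θ) = (19.4700, -17.3600, 303.9000°), ρ = 3.61
turn_left(64.0°): centre at ρ to the left, rotate +64.0° → (22.9625, -18.9223, 367.9000° ≡ 7.9000°)
turn_right(65.3°): centre at ρ to the right, rotate −65.3° → (26.4999, -20.5531, -57.4000° ≡ 302.6000°)
go_straight(5.76): x += 5.76·cos θ, y += 5.76·sin θ → (29.6033, -25.4056, 302.6000°)
turn_left(118.0°): centre at ρ to the left, rotate +118.0° → (35.7896, -25.2328, 420.6000° ≡ 60.6000°)

(35.7896, -25.2328, 60.6000°)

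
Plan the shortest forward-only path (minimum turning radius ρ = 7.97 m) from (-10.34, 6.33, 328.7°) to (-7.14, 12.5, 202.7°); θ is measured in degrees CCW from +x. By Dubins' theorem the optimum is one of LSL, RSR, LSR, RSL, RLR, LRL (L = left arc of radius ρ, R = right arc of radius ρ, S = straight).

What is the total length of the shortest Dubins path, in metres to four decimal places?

44.9761 m

Let ψ = atan2(Δy, Δx) = atan2(6.17, 3.20) = 62.5870° be the start→goal bearing.
Normalize: d = |goal − start| / ρ = 6.950460/7.97 = 0.872078, α = (θ_start − ψ) mod 360° = 266.1130° = 4.644548 rad, β = (θ_goal − ψ) mod 360° = 140.1130° = 2.445433 rad.
Common terms: sin α = -0.997700, cos α = -0.067789, sin β = 0.641276, cos β = -0.767311, cos(α−β) = -0.587785, d² = 0.760520. Work in radians in the unit-radius frame; every candidate has L = ρ·(t + p + q).
LSL: p² = 2 + d² − 2cos(α−β) + 2d(sin α − sin β) = 1.077462; p = √p² = 1.038009; φ = atan2(cos β − cos α, d + sin α − sin β) = -2.402108 rad; t = (φ − α) mod 2π = 5.519715 rad, q = (β − φ) mod 2π = 4.847541 rad → L = 7.97·(5.519715 + 1.038009 + 4.847541) = 7.97·11.405265 = 90.899958 m
RSR: p² = 2 + d² − 2cos(α−β) + 2d(sin β − sin α) = 6.794718; p = √p² = 2.606668; φ = atan2(cos α − cos β, d − sin α + sin β) = 0.271689 rad; t = (α − φ) mod 2π = 4.372859 rad, q = (φ − β) mod 2π = 4.109441 rad → L = 7.97·(4.372859 + 2.606668 + 4.109441) = 7.97·11.088968 = 88.379077 m
LSR: p² = d² − 2 + 2cos(α−β) + 2d(sin α + sin β) = -3.036710 < 0 → infeasible
RSL: p² = d² − 2 + 2cos(α−β) − 2d(sin α + sin β) = -1.793392 < 0 → infeasible
RLR: c = (6 − d² + 2cos(α−β) + 2d(sin α − sin β))/8 = 0.150660; p = 2π − arccos c = 4.863625 rad; φ = atan2(cos α − cos β, d − sin α + sin β) = 0.271689 rad; t = (α − φ + p/2) mod 2π = 0.521487 rad, q = (α − β − t + p) mod 2π = 0.258068 rad → L = 7.97·(0.521487 + 4.863625 + 0.258068) = 7.97·5.643180 = 44.976142 m
LRL: c = (6 − d² + 2cos(α−β) − 2d(sin α − sin β))/8 = 0.865317; p = 2π − arccos c = 5.758172 rad; φ = atan2(cos β − cos α, d + sin α − sin β) = -2.402108 rad; t = (φ − α + p/2) mod 2π = 2.115615 rad, q = (β − α − t + p) mod 2π = 1.443442 rad → L = 7.97·(2.115615 + 5.758172 + 1.443442) = 7.97·9.317229 = 74.258315 m
Shortest: RLR with L = 44.976142 m ≈ 44.9761 m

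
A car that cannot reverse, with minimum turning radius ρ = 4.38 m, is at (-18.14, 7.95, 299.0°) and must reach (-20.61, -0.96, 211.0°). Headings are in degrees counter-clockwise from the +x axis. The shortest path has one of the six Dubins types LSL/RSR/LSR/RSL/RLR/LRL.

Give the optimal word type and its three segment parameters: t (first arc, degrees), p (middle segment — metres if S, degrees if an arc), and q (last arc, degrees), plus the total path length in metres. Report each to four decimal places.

Let ψ = atan2(Δy, Δx) = atan2(-8.91, -2.47) = -105.4943° be the start→goal bearing.
Normalize: d = |goal − start| / ρ = 9.246026/4.38 = 2.110965, α = (θ_start − ψ) mod 360° = 44.4943° = 0.776571 rad, β = (θ_goal − ψ) mod 360° = 316.4943° = 5.523867 rad.
Common terms: sin α = 0.700838, cos α = 0.713321, sin β = -0.688427, cos β = 0.725305, cos(α−β) = 0.034899, d² = 4.456173. Work in radians in the unit-radius frame; every candidate has L = ρ·(t + p + q).
LSL: p² = 2 + d² − 2cos(α−β) + 2d(sin α − sin β) = 12.251753; p = √p² = 3.500250; φ = atan2(cos β − cos α, d + sin α − sin β) = 0.003424 rad; t = (φ − α) mod 2π = 5.510038 rad, q = (β − φ) mod 2π = 5.520443 rad → L = 4.38·(5.510038 + 3.500250 + 5.520443) = 4.38·14.530731 = 63.644603 m
RSR: p² = 2 + d² − 2cos(α−β) + 2d(sin β − sin α) = 0.520994; p = √p² = 0.721799; φ = atan2(cos α − cos β, d − sin α + sin β) = -0.016605 rad; t = (α − φ) mod 2π = 0.793176 rad, q = (φ − β) mod 2π = 0.742714 rad → L = 4.38·(0.793176 + 0.721799 + 0.742714) = 4.38·2.257689 = 9.888678 m
LSR: p² = d² − 2 + 2cos(α−β) + 2d(sin α + sin β) = 2.578368; p = √p² = 1.605730; φ = atan2(−cos α − cos β, d + sin α + sin β) − atan2(−2, p) = 0.298833 rad; t = (φ − α) mod 2π = 5.805447 rad, q = (φ − β) mod 2π = 1.058152 rad → L = 4.38·(5.805447 + 1.605730 + 1.058152) = 4.38·8.469328 = 37.095659 m
RSL: p² = d² − 2 + 2cos(α−β) − 2d(sin α + sin β) = 2.473575; p = √p² = 1.572760; φ = atan2(cos α + cos β, d − sin α − sin β) − atan2(2, p) = -0.303466 rad; t = (α − φ) mod 2π = 1.080037 rad, q = (β − φ) mod 2π = 5.827333 rad → L = 4.38·(1.080037 + 1.572760 + 5.827333) = 4.38·8.480130 = 37.142970 m
RLR: c = (6 − d² + 2cos(α−β) + 2d(sin α − sin β))/8 = 0.934876; p = 2π − arccos c = 5.920298 rad; φ = atan2(cos α − cos β, d − sin α + sin β) = -0.016605 rad; t = (α − φ + p/2) mod 2π = 3.753325 rad, q = (α − β − t + p) mod 2π = 3.702863 rad → L = 4.38·(3.753325 + 5.920298 + 3.702863) = 4.38·13.376485 = 58.589005 m
LRL: c = (6 − d² + 2cos(α−β) − 2d(sin α − sin β))/8 = -0.531469; p = 2π − arccos c = 4.152055 rad; φ = atan2(cos β − cos α, d + sin α − sin β) = 0.003424 rad; t = (φ − α + p/2) mod 2π = 1.302880 rad, q = (β − α − t + p) mod 2π = 1.313285 rad → L = 4.38·(1.302880 + 4.152055 + 1.313285) = 4.38·6.768220 = 29.644805 m
Shortest: RSR with L = 9.888678 m ≈ 9.8887 m
Convert RSR to answer units (arcs ×180/π): t = 0.793176·180/π = 45.4456°, p = ρ·p = 4.38·0.721799 = 3.1615 m, q = 0.742714·180/π = 42.5544°, L = 9.8887 m.

RSR: t = 45.4456°, p = 3.1615 m, q = 42.5544°, L = 9.8887 m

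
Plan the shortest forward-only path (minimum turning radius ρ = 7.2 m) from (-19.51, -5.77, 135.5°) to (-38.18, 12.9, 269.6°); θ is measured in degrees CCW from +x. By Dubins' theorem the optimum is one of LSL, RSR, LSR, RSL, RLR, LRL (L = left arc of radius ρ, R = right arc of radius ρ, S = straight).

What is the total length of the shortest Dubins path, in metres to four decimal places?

Let ψ = atan2(Δy, Δx) = atan2(18.67, -18.67) = 135.0000° be the start→goal bearing.
Normalize: d = |goal − start| / ρ = 26.403367/7.2 = 3.667134, α = (θ_start − ψ) mod 360° = 0.5000° = 0.008727 rad, β = (θ_goal − ψ) mod 360° = 134.6000° = 2.349213 rad.
Common terms: sin α = 0.008727, cos α = 0.999962, sin β = 0.712026, cos β = -0.702153, cos(α−β) = -0.695913, d² = 13.447874. Work in radians in the unit-radius frame; every candidate has L = ρ·(t + p + q).
LSL: p² = 2 + d² − 2cos(α−β) + 2d(sin α − sin β) = 11.681512; p = √p² = 3.417823; φ = atan2(cos β − cos α, d + sin α − sin β) = -0.521304 rad; t = (φ − α) mod 2π = 5.753155 rad, q = (β − φ) mod 2π = 2.870517 rad → L = 7.2·(5.753155 + 3.417823 + 2.870517) = 7.2·12.041495 = 86.698761 m
RSR: p² = 2 + d² − 2cos(α−β) + 2d(sin β − sin α) = 21.997887; p = √p² = 4.690191; φ = atan2(cos α − cos β, d − sin α + sin β) = 0.371388 rad; t = (α − φ) mod 2π = 5.920524 rad, q = (φ − β) mod 2π = 4.305361 rad → L = 7.2·(5.920524 + 4.690191 + 4.305361) = 7.2·14.916075 = 107.395737 m
LSR: p² = d² − 2 + 2cos(α−β) + 2d(sin α + sin β) = 15.342242; p = √p² = 3.916917; φ = atan2(−cos α − cos β, d + sin α + sin β) − atan2(−2, p) = 0.404329 rad; t = (φ − α) mod 2π = 0.395603 rad, q = (φ − β) mod 2π = 4.338301 rad → L = 7.2·(0.395603 + 3.916917 + 4.338301) = 7.2·8.650821 = 62.285915 m
RSL: p² = d² − 2 + 2cos(α−β) − 2d(sin α + sin β) = 4.769856; p = √p² = 2.184000; φ = atan2(cos α + cos β, d − sin α − sin β) − atan2(2, p) = -0.640715 rad; t = (α − φ) mod 2π = 0.649442 rad, q = (β − φ) mod 2π = 2.989929 rad → L = 7.2·(0.649442 + 2.184000 + 2.989929) = 7.2·5.823371 = 41.928268 m
RLR: c = (6 − d² + 2cos(α−β) + 2d(sin α − sin β))/8 = -1.749736, |c| > 1 → infeasible
LRL: c = (6 − d² + 2cos(α−β) − 2d(sin α − sin β))/8 = -0.460189; p = 2π − arccos c = 4.234181 rad; φ = atan2(cos β − cos α, d + sin α − sin β) = -0.521304 rad; t = (φ − α + p/2) mod 2π = 1.587060 rad, q = (β − α − t + p) mod 2π = 4.987608 rad → L = 7.2·(1.587060 + 4.234181 + 4.987608) = 7.2·10.808848 = 77.823708 m
Shortest: RSL with L = 41.928268 m ≈ 41.9283 m

41.9283 m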